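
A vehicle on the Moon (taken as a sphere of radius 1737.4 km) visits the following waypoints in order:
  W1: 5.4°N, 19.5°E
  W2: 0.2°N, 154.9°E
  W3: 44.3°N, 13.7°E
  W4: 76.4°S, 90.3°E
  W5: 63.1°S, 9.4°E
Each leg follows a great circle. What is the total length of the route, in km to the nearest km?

Leg W1→W2: central angle 2.3582 rad, distance 4097.2 km.
Leg W2→W3: central angle 2.1596 rad, distance 3752.0 km.
Leg W3→W4: central angle 2.2651 rad, distance 3935.3 km.
Leg W4→W5: central angle 0.4873 rad, distance 846.6 km.
Total: 4097.2 + 3752.0 + 3935.3 + 846.6 ≈ 12631 km.

12631 km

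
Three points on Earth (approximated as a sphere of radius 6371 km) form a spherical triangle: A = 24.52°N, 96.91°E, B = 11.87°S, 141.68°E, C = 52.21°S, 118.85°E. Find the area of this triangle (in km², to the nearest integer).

Side lengths (central angles): a = 0.7738, b = 1.3805, c = 0.9923 rad; semiperimeter s = 1.5733.
By l'Huilier's theorem, tan(E/4) = √[tan(s/2) tan((s−a)/2) tan((s−b)/2) tan((s−c)/2)], giving spherical excess E = 0.4409 rad.
Area = E·R² = 0.4409 × (6371)² ≈ 17894882 km².

17894882 km²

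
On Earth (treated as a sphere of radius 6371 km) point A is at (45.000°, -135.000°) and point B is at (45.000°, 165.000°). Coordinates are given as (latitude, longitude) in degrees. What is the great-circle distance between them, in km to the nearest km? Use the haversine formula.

4605 km

In radians: φ₁ = 0.7854, φ₂ = 0.7854, Δλ = -60.000° = -1.0472 rad.
Haversine: a = sin²(Δφ/2) + cos φ₁ cos φ₂ sin²(Δλ/2) = 0.0000 + (0.7071)(0.7071)(0.2500) = 0.12500.
Central angle c = 2·arcsin(√a) = 0.72273 rad.
Distance = R·c = 6371 × 0.7227 ≈ 4605 km.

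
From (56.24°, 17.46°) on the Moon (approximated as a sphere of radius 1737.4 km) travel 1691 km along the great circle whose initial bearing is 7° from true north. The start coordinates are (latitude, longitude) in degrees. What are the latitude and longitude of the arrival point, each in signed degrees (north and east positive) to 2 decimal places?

67.48°, -177.79°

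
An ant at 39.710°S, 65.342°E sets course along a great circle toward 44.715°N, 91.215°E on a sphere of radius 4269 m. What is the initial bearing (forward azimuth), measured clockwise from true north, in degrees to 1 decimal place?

18.1°

Δλ = 25.873° = 0.4516 rad.
y = sin Δλ · cos φ₂ = (0.4364)(0.7106) = 0.3101
x = cos φ₁ sin φ₂ − sin φ₁ cos φ₂ cos Δλ = (0.7693)(0.7036) − (-0.6389)(0.7106)(0.8998) = 0.9498
θ = atan2(y, x) = 18.08°, so the bearing is 18.1°.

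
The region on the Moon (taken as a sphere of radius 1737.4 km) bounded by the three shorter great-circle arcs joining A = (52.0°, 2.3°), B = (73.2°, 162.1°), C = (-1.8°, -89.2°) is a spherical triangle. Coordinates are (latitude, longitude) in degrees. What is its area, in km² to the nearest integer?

3098798 km²

Side lengths (central angles): a = 1.6938, b = 1.6117, c = 0.9430 rad; semiperimeter s = 2.1242.
By l'Huilier's theorem, tan(E/4) = √[tan(s/2) tan((s−a)/2) tan((s−b)/2) tan((s−c)/2)], giving spherical excess E = 1.0266 rad.
Area = E·R² = 1.0266 × (1737.4)² ≈ 3098798 km².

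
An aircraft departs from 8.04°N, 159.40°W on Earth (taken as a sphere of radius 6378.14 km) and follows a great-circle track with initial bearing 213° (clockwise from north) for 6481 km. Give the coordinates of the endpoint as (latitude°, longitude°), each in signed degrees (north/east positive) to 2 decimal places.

-39.22°, 163.90°

Angular distance δ = d/R = 6481/6378.14 = 1.01613 rad; initial bearing θ = 3.7176 rad.
sin φ₂ = sin φ₁ cos δ + cos φ₁ sin δ cos θ = (0.1399)(0.5267) + (0.9902)(0.8501)(-0.8387) = -0.6323, so φ₂ = -39.22°.
Δλ = atan2(sin θ sin δ cos φ₁, cos δ − sin φ₁ sin φ₂) = atan2(-0.4584, 0.6151) = -36.697°.
λ₂ = -159.400° − 36.697° = -196.10° → 163.90° after wrapping to (−180°, 180°].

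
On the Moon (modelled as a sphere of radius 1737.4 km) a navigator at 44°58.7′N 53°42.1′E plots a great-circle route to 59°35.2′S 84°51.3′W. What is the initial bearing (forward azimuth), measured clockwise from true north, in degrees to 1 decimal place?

224.4°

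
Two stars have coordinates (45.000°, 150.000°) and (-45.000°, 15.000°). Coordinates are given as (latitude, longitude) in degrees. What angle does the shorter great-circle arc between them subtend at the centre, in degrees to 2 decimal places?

Let φ₁ = 0.7854 rad, φ₂ = -0.7854 rad, and Δλ = -2.3562 rad.
cos c = sin φ₁ sin φ₂ + cos φ₁ cos φ₂ cos Δλ = (0.7071)(-0.7071) + (0.7071)(0.7071)(-0.7071) = -0.85355,
so c = arccos(-0.85355) = 2.59356 rad.
So the angular separation is 148.60°.

148.60°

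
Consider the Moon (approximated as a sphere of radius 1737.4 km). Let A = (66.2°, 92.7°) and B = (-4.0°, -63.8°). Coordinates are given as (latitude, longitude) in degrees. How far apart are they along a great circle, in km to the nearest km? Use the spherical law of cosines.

3507 km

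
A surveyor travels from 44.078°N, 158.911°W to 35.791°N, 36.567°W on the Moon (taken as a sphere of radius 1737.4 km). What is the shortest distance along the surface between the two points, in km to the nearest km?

2564 km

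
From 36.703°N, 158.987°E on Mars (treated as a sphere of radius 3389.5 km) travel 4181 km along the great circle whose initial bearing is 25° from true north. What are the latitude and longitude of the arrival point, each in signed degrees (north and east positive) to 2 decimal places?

Angular distance δ = d/R = 4181/3389.5 = 1.23352 rad; initial bearing θ = 0.4363 rad.
sin φ₂ = sin φ₁ cos δ + cos φ₁ sin δ cos θ = (0.5977)(0.3309) + (0.8017)(0.9437)(0.9063) = 0.8835, so φ₂ = 62.06°.
Δλ = atan2(sin θ sin δ cos φ₁, cos δ − sin φ₁ sin φ₂) = atan2(0.3197, -0.1971) = 121.651°.
λ₂ = 158.987° + 121.651° = 280.64° → -79.36° after wrapping to (−180°, 180°].

62.06°, -79.36°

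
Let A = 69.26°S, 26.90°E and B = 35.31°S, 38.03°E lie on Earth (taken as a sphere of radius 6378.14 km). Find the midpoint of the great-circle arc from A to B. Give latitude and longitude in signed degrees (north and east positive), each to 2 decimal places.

-52.40°, 34.67°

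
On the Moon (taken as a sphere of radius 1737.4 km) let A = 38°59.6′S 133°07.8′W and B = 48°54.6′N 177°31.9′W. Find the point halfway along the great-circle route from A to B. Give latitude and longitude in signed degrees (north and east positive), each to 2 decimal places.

5.35°, -153.38°

Central angle δ = 1.6803 rad. Interpolating on the sphere with fraction f = 0.5:
P = [sin((1−f)δ)·A + sin(fδ)·B] / sin δ = 0.7492·A + 0.7492·B in Cartesian coordinates,
giving P = (-0.8901, -0.4462, 0.0932), i.e. latitude 5.35°, longitude -153.38°.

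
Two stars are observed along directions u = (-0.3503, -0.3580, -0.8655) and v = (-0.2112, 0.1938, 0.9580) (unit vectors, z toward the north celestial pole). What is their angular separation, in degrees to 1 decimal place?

145.5°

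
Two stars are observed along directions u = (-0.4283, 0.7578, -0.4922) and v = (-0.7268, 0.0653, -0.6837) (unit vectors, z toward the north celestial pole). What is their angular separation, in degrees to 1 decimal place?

u·v = 0.6973; |u| = 1.0000, |v| = 1.0000.
cos θ = (u·v)/(|u||v|) = 0.6973, so θ = 45.8°.

45.8°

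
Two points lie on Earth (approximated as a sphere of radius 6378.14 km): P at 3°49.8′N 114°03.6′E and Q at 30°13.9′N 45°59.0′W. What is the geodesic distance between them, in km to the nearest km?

In radians: φ₁ = 0.0668, φ₂ = 0.5276, Δλ = -160.043° = -2.7933 rad.
cos c = sin φ₁ sin φ₂ + cos φ₁ cos φ₂ cos Δλ = (0.0668)(0.5035) + (0.9978)(0.8640)(-0.9400) = -0.77667,
so c = arccos(-0.77667) = 2.46016 rad.
Distance = R·c = 6378.14 × 2.4602 ≈ 15691 km.

15691 km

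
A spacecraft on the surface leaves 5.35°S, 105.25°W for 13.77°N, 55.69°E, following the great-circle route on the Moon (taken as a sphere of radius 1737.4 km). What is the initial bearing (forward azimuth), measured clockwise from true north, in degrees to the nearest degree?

With φ₁ = -0.0934, φ₂ = 0.2403, Δλ = 2.8089 rad, the forward-azimuth formula gives
θ = atan2( sin Δλ cos φ₂ , cos φ₁ sin φ₂ − sin φ₁ cos φ₂ cos Δλ ) = atan2(0.3172, 0.1514) = 64.48°.
So the initial bearing is 64°.

64°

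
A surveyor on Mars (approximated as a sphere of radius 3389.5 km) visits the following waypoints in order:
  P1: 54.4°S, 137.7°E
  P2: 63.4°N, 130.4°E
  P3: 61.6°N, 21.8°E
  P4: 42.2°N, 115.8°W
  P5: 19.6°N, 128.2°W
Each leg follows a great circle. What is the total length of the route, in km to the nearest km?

Leg P1→P2: central angle 2.0584 rad, distance 6976.9 km.
Leg P2→P3: central angle 0.7690 rad, distance 2606.5 km.
Leg P3→P4: central angle 1.2338 rad, distance 4181.8 km.
Leg P4→P5: central angle 0.4349 rad, distance 1473.9 km.
Total: 6976.9 + 2606.5 + 4181.8 + 1473.9 ≈ 15239 km.

15239 km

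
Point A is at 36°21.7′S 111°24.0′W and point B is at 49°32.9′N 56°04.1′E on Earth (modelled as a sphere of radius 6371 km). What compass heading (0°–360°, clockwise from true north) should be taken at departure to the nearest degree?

31°

With φ₁ = -0.6346, φ₂ = 0.8648, Δλ = 2.9229 rad, the forward-azimuth formula gives
θ = atan2( sin Δλ cos φ₂ , cos φ₁ sin φ₂ − sin φ₁ cos φ₂ cos Δλ ) = atan2(0.1408, 0.2373) = 30.68°.
So the initial bearing is 31°.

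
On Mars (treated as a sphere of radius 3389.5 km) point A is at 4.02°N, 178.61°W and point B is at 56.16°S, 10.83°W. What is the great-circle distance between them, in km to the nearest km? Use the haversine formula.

7510 km

In radians: φ₁ = 0.0702, φ₂ = -0.9802, Δλ = 167.780° = 2.9283 rad.
Haversine: a = sin²(Δφ/2) + cos φ₁ cos φ₂ sin²(Δλ/2) = 0.2514 + (0.9975)(0.5569)(0.9887) = 0.80057.
Central angle c = 2·arcsin(√a) = 2.21573 rad.
Distance = R·c = 3389.5 × 2.2157 ≈ 7510 km.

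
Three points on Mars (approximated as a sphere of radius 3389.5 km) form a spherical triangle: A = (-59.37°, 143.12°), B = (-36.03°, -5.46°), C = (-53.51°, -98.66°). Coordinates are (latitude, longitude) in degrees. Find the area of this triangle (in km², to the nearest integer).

7647391 km²

Side lengths (central angles): a = 1.1084, b = 0.9902, c = 1.4156 rad; semiperimeter s = 1.7572.
By l'Huilier's theorem, tan(E/4) = √[tan(s/2) tan((s−a)/2) tan((s−b)/2) tan((s−c)/2)], giving spherical excess E = 0.6656 rad.
Area = E·R² = 0.6656 × (3389.5)² ≈ 7647391 km².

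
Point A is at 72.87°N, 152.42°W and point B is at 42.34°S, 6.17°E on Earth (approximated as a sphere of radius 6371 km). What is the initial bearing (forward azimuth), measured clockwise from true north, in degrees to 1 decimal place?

Δλ = 158.590° = 2.7679 rad.
y = sin Δλ · cos φ₂ = (0.3650)(0.7392) = 0.2698
x = cos φ₁ sin φ₂ − sin φ₁ cos φ₂ cos Δλ = (0.2945)(-0.6735) − (0.9556)(0.7392)(-0.9310) = 0.4592
θ = atan2(y, x) = 30.44°, so the bearing is 30.4°.

30.4°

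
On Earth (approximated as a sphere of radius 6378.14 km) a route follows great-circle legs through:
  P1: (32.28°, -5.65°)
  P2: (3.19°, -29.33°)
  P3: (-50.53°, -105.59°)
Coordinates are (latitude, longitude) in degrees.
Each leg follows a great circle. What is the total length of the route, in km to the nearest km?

Leg P1→P2: central angle 0.6388 rad, distance 4074.7 km.
Leg P2→P3: central angle 1.4628 rad, distance 9329.9 km.
Total: 4074.7 + 9329.9 ≈ 13405 km.

13405 km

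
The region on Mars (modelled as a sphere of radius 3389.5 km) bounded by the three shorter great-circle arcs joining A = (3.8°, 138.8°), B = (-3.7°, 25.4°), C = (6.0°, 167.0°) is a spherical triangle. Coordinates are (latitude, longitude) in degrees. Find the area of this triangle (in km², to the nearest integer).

803945 km²

Side lengths (central angles): a = 2.4727, b = 0.4918, c = 1.9820 rad; semiperimeter s = 2.4733.
By l'Huilier's theorem, tan(E/4) = √[tan(s/2) tan((s−a)/2) tan((s−b)/2) tan((s−c)/2)], giving spherical excess E = 0.0700 rad.
Area = E·R² = 0.0700 × (3389.5)² ≈ 803945 km².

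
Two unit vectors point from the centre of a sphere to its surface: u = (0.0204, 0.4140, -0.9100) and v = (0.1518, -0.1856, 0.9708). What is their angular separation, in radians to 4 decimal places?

u·v = -0.9572; |u| = 1.0000, |v| = 1.0000.
cos θ = (u·v)/(|u||v|) = -0.9572, so θ = 2.8481 rad.

2.8481 rad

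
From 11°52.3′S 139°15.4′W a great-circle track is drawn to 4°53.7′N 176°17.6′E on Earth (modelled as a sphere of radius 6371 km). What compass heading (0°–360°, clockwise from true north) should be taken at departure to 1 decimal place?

288.2°

Δλ = -44.450° = -0.7758 rad.
y = sin Δλ · cos φ₂ = (-0.7003)(0.9964) = -0.6977
x = cos φ₁ sin φ₂ − sin φ₁ cos φ₂ cos Δλ = (0.9786)(0.0853) − (-0.2057)(0.9964)(0.7139) = 0.2298
θ = atan2(y, x) = -71.77°; adding 360° gives 288.2°.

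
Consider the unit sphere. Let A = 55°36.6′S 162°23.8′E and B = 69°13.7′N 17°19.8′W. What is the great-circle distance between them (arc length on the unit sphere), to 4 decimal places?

In radians: φ₁ = -0.9706, φ₂ = 1.2083, Δλ = -179.727° = -3.1368 rad.
Haversine: a = sin²(Δφ/2) + cos φ₁ cos φ₂ sin²(Δλ/2) = 0.7856 + (0.5648)(0.3546)(1.0000) = 0.98594.
Central angle c = 2·arcsin(√a) = 2.90390 rad.
On the unit sphere the arc length equals the central angle: 2.9039.

2.9039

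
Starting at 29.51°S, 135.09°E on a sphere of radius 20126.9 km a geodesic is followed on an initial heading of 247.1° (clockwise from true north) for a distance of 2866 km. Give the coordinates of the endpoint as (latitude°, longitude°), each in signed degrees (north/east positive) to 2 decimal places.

-32.39°, 126.18°

Angular distance δ = d/R = 2866/20126.9 = 0.14240 rad; initial bearing θ = 4.3127 rad.
sin φ₂ = sin φ₁ cos δ + cos φ₁ sin δ cos θ = (-0.4926)(0.9899) + (0.8703)(0.1419)(-0.3891) = -0.5356, so φ₂ = -32.39°.
Δλ = atan2(sin θ sin δ cos φ₁, cos δ − sin φ₁ sin φ₂) = atan2(-0.1138, 0.7260) = -8.906°.
λ₂ = 135.090° − 8.906° = 126.18°.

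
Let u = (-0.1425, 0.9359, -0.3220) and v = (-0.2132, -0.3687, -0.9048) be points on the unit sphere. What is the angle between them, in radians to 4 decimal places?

1.5941 rad

u·v = -0.0233; |u| = 0.9999, |v| = 1.0000.
cos θ = (u·v)/(|u||v|) = -0.0233, so θ = 1.5941 rad.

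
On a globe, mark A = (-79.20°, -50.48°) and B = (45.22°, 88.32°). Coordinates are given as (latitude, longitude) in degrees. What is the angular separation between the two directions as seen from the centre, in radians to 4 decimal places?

Let φ₁ = -1.3823 rad, φ₂ = 0.7892 rad, and Δλ = 2.4225 rad.
Haversine: a = sin²(Δφ/2) + cos φ₁ cos φ₂ sin²(Δλ/2) = 0.7826 + (0.1874)(0.7044)(0.8762) = 0.89828.
Central angle c = 2·arcsin(√a) = 2.49237 rad.
So the angular separation is 2.4924 rad.

2.4924 rad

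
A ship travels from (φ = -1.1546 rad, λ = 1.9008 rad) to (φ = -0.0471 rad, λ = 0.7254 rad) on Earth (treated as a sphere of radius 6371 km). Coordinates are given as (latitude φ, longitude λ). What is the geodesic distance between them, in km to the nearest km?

With latitudes φ₁ = -66.154°, φ₂ = -2.699° and longitude difference Δλ = -67.345°:
Haversine: a = sin²(Δφ/2) + cos φ₁ cos φ₂ sin²(Δλ/2) = 0.2766 + (0.4043)(0.9989)(0.3074) = 0.40069.
Central angle c = 2·arcsin(√a) = 1.37086 rad.
Distance = R·c = 6371 × 1.3709 ≈ 8734 km.

8734 km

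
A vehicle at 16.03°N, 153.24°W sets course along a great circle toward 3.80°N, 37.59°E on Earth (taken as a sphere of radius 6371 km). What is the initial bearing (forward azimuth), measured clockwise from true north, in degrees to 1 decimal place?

Δλ = -169.170° = -2.9526 rad.
y = sin Δλ · cos φ₂ = (-0.1879)(0.9978) = -0.1875
x = cos φ₁ sin φ₂ − sin φ₁ cos φ₂ cos Δλ = (0.9611)(0.0663) − (0.2761)(0.9978)(-0.9822) = 0.3343
θ = atan2(y, x) = -29.28°; adding 360° gives 330.7°.

330.7°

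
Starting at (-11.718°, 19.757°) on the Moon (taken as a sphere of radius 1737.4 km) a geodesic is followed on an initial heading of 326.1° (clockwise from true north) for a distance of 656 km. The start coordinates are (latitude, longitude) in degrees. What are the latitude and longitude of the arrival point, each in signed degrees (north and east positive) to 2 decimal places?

Angular distance δ = d/R = 656/1737.4 = 0.37758 rad; initial bearing θ = 5.6915 rad.
sin φ₂ = sin φ₁ cos δ + cos φ₁ sin δ cos θ = (-0.2031)(0.9296) + (0.9792)(0.3687)(0.8300) = 0.1108, so φ₂ = 6.36°.
Δλ = atan2(sin θ sin δ cos φ₁, cos δ − sin φ₁ sin φ₂) = atan2(-0.2013, 0.9521) = -11.941°.
λ₂ = 19.757° − 11.941° = 7.82°.

6.36°, 7.82°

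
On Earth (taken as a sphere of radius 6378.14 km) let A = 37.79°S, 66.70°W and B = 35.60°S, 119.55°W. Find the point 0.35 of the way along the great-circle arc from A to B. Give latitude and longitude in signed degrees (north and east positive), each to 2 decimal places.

The central angle between A and B is δ = 0.7306 rad.
With f = 0.35, the slerp weights are sin((1−f)δ)/sin δ = 0.6852 and sin(fδ)/sin δ = 0.3790.
Weighted sum of the unit vectors: (0.6852)·(0.3126,-0.7258,-0.6128) + (0.3790)·(-0.4010,-0.7073,-0.5821) = (0.0622, -0.7654, -0.6405).
Converting back: φ = atan2(z, √(x²+y²)) = -39.83°, λ = atan2(y, x) = -85.36°.

-39.83°, -85.36°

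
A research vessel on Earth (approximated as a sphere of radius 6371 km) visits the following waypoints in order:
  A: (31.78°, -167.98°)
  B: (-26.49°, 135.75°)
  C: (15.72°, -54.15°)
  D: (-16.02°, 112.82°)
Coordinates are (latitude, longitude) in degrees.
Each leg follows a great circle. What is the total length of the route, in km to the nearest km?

45866 km

Leg A→B: central angle 1.3821 rad, distance 8805.5 km.
Leg B→C: central angle 2.8942 rad, distance 18439.0 km.
Leg C→D: central angle 2.9228 rad, distance 18621.3 km.
Total: 8805.5 + 18439.0 + 18621.3 ≈ 45866 km.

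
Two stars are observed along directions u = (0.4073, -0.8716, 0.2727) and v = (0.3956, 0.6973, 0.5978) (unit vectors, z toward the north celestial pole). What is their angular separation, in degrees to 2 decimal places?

u·v = -0.2836; |u| = 1.0000, |v| = 1.0000.
cos θ = (u·v)/(|u||v|) = -0.2836, so θ = 106.48°.

106.48°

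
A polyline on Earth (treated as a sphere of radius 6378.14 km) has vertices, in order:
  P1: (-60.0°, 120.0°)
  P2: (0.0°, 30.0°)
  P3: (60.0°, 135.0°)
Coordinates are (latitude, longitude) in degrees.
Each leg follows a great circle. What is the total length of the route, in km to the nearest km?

Leg P1→P2: central angle 1.5708 rad, distance 10018.8 km.
Leg P2→P3: central angle 1.7006 rad, distance 10846.5 km.
Total: 10018.8 + 10846.5 ≈ 20865 km.

20865 km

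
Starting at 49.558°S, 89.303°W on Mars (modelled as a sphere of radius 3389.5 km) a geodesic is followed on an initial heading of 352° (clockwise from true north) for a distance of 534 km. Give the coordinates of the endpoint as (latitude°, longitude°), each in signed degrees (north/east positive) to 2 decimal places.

Angular distance δ = d/R = 534/3389.5 = 0.15755 rad; initial bearing θ = 6.1436 rad.
sin φ₂ = sin φ₁ cos δ + cos φ₁ sin δ cos θ = (-0.7611)(0.9876) + (0.6487)(0.1569)(0.9903) = -0.6509, so φ₂ = -40.61°.
Δλ = atan2(sin θ sin δ cos φ₁, cos δ − sin φ₁ sin φ₂) = atan2(-0.0142, 0.4923) = -1.648°.
λ₂ = -89.303° − 1.648° = -90.95°.

-40.61°, -90.95°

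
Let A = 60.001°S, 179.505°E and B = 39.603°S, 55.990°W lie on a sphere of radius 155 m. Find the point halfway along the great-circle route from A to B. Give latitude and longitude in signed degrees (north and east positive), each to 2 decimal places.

-67.00°, -96.21°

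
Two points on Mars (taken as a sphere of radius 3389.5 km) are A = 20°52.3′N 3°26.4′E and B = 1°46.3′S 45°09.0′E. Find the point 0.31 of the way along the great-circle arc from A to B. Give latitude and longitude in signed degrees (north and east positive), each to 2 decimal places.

14.50°, 17.09°

Central angle δ = 0.8146 rad. Interpolating on the sphere with fraction f = 0.31:
P = [sin((1−f)δ)·A + sin(fδ)·B] / sin δ = 0.7326·A + 0.3435·B in Cartesian coordinates,
giving P = (0.9254, 0.2845, 0.2504), i.e. latitude 14.50°, longitude 17.09°.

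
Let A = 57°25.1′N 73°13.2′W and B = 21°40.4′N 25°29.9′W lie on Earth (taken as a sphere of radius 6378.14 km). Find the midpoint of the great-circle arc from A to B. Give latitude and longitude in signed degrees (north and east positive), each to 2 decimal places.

Central angle δ = 0.8660 rad. Interpolating on the sphere with fraction f = 0.5:
P = [sin((1−f)δ)·A + sin(fδ)·B] / sin δ = 0.5508·A + 0.5508·B in Cartesian coordinates,
giving P = (0.5477, -0.5044, 0.6676), i.e. latitude 41.88°, longitude -42.64°.

41.88°, -42.64°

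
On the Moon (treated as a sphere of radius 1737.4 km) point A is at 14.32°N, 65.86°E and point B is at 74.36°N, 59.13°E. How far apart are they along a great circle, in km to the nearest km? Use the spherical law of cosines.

Let φ₁ = 0.2499 rad, φ₂ = 1.2978 rad, and Δλ = -0.1175 rad.
cos c = sin φ₁ sin φ₂ + cos φ₁ cos φ₂ cos Δλ = (0.2473)(0.9630) + (0.9689)(0.2696)(0.9931) = 0.49760,
so c = arccos(0.49760) = 1.04997 rad.
Distance = R·c = 1737.4 × 1.0500 ≈ 1824 km.

1824 km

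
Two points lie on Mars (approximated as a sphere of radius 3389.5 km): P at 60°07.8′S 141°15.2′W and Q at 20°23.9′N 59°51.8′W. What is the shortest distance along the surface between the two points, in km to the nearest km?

Let φ₁ = -1.0495 rad, φ₂ = 0.3560 rad, and Δλ = 1.4205 rad.
cos c = sin φ₁ sin φ₂ + cos φ₁ cos φ₂ cos Δλ = (-0.8672)(0.3485) + (0.4980)(0.9373)(0.1497) = -0.23236,
so c = arccos(-0.23236) = 1.80530 rad.
Distance = R·c = 3389.5 × 1.8053 ≈ 6119 km.

6119 km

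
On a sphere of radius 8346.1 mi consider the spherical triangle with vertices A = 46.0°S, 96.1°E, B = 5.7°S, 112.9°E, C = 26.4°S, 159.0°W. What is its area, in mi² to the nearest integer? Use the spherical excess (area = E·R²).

45735374 mi²

Side lengths (central angles): a = 1.4970, b = 1.4103, c = 0.7478 rad; semiperimeter s = 1.8276.
By l'Huilier's theorem, tan(E/4) = √[tan(s/2) tan((s−a)/2) tan((s−b)/2) tan((s−c)/2)], giving spherical excess E = 0.6566 rad.
Area = E·R² = 0.6566 × (8346.1)² ≈ 45735374 mi².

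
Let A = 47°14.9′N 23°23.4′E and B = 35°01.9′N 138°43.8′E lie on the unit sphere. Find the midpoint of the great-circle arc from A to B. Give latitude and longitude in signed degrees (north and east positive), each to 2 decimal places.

58.25°, 89.46°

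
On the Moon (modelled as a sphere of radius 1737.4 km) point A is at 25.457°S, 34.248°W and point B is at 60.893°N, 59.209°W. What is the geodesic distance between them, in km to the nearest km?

With latitudes φ₁ = -25.457°, φ₂ = 60.893° and longitude difference Δλ = -24.961°:
cos c = sin φ₁ sin φ₂ + cos φ₁ cos φ₂ cos Δλ = (-0.4298)(0.8737) + (0.9029)(0.4864)(0.9066) = 0.02264,
so c = arccos(0.02264) = 1.54816 rad.
Distance = R·c = 1737.4 × 1.5482 ≈ 2690 km.

2690 km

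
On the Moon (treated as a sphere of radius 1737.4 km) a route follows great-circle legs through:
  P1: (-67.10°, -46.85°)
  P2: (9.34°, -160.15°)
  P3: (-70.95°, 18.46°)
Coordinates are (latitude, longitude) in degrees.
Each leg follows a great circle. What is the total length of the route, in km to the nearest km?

6851 km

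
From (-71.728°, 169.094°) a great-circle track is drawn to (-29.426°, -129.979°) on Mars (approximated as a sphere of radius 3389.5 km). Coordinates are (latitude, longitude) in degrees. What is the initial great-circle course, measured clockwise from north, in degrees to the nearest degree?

With φ₁ = -1.2519, φ₂ = -0.5136, Δλ = 1.0634 rad, the forward-azimuth formula gives
θ = atan2( sin Δλ cos φ₂ , cos φ₁ sin φ₂ − sin φ₁ cos φ₂ cos Δλ ) = atan2(0.7612, 0.2479) = 71.96°.
So the initial bearing is 72°.

72°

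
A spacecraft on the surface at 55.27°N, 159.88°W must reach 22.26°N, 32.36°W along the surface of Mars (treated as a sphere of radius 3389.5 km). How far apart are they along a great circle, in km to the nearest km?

5357 km

Let φ₁ = 0.9646 rad, φ₂ = 0.3885 rad, and Δλ = 2.2256 rad.
Haversine: a = sin²(Δφ/2) + cos φ₁ cos φ₂ sin²(Δλ/2) = 0.0807 + (0.5697)(0.9255)(0.8045) = 0.50490.
Central angle c = 2·arcsin(√a) = 1.58059 rad.
Distance = R·c = 3389.5 × 1.5806 ≈ 5357 km.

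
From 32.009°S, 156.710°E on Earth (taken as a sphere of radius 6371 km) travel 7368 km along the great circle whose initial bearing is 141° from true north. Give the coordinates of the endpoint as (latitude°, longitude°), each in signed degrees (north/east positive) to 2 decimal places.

Angular distance δ = d/R = 7368/6371 = 1.15649 rad; initial bearing θ = 2.4609 rad.
sin φ₂ = sin φ₁ cos δ + cos φ₁ sin δ cos θ = (-0.5301)(0.4026) + (0.8480)(0.9154)(-0.7771) = -0.8166, so φ₂ = -54.75°.
Δλ = atan2(sin θ sin δ cos φ₁, cos δ − sin φ₁ sin φ₂) = atan2(0.4885, -0.0303) = 93.549°.
λ₂ = 156.710° + 93.549° = 250.26° → -109.74° after wrapping to (−180°, 180°].

-54.75°, -109.74°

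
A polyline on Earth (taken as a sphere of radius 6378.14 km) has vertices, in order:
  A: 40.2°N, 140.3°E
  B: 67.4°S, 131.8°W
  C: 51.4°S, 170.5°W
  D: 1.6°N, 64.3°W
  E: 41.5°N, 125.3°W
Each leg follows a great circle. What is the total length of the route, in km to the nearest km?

35552 km

Leg A→B: central angle 2.1958 rad, distance 14005.4 km.
Leg B→C: central angle 0.4308 rad, distance 2747.9 km.
Leg C→D: central angle 1.7679 rad, distance 11275.8 km.
Leg D→E: central angle 1.1794 rad, distance 7522.5 km.
Total: 14005.4 + 2747.9 + 11275.8 + 7522.5 ≈ 35552 km.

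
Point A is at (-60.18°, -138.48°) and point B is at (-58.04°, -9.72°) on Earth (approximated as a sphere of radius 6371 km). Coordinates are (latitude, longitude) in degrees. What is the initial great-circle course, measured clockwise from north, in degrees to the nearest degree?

With φ₁ = -1.0503, φ₂ = -1.0130, Δλ = 2.2473 rad, the forward-azimuth formula gives
θ = atan2( sin Δλ cos φ₂ , cos φ₁ sin φ₂ − sin φ₁ cos φ₂ cos Δλ ) = atan2(0.4128, -0.7094) = 149.81°.
So the initial bearing is 150°.

150°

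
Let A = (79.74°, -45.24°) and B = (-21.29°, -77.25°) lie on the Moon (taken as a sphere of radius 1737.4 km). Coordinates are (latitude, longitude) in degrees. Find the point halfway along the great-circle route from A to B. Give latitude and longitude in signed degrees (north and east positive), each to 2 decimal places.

Central angle δ = 1.7891 rad. Interpolating on the sphere with fraction f = 0.5:
P = [sin((1−f)δ)·A + sin(fδ)·B] / sin δ = 0.7989·A + 0.7989·B in Cartesian coordinates,
giving P = (0.2645, -0.8270, 0.4960), i.e. latitude 29.74°, longitude -72.27°.

29.74°, -72.27°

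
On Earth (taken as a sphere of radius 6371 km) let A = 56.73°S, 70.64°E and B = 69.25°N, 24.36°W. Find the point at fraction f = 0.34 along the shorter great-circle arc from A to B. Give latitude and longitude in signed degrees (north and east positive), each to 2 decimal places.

-12.67°, 43.82°

The central angle between A and B is δ = 2.4961 rad.
With f = 0.34, the slerp weights are sin((1−f)δ)/sin δ = 1.6574 and sin(fδ)/sin δ = 1.2474.
Weighted sum of the unit vectors: (1.6574)·(0.1819,0.5176,-0.8361) + (1.2474)·(0.3227,-0.1461,0.9351) = (0.7040, 0.6755, -0.2193).
Converting back: φ = atan2(z, √(x²+y²)) = -12.67°, λ = atan2(y, x) = 43.82°.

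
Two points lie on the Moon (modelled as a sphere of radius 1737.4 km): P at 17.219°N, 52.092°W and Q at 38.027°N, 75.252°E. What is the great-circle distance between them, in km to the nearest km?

Let φ₁ = 0.3005 rad, φ₂ = 0.6637 rad, and Δλ = 2.2226 rad.
Haversine: a = sin²(Δφ/2) + cos φ₁ cos φ₂ sin²(Δλ/2) = 0.0326 + (0.9552)(0.7877)(0.8033) = 0.63703.
Central angle c = 2·arcsin(√a) = 1.84840 rad.
Distance = R·c = 1737.4 × 1.8484 ≈ 3211 km.

3211 km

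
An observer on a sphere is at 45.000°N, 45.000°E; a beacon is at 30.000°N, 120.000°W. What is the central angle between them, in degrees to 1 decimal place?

103.8°

With latitudes φ₁ = 45.000°, φ₂ = 30.000° and longitude difference Δλ = -165.000°:
Haversine: a = sin²(Δφ/2) + cos φ₁ cos φ₂ sin²(Δλ/2) = 0.0170 + (0.7071)(0.8660)(0.9830) = 0.61898.
Central angle c = 2·arcsin(√a) = 1.81105 rad.
So the angular separation is 103.8°.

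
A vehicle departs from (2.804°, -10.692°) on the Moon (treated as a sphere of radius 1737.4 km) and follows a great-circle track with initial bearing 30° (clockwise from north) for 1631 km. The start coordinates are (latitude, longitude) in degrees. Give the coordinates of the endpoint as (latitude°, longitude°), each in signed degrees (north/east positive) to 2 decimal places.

46.62°, 25.28°

Angular distance δ = d/R = 1631/1737.4 = 0.93876 rad; initial bearing θ = 0.5236 rad.
sin φ₂ = sin φ₁ cos δ + cos φ₁ sin δ cos θ = (0.0489)(0.5908) + (0.9988)(0.8068)(0.8660) = 0.7268, so φ₂ = 46.62°.
Δλ = atan2(sin θ sin δ cos φ₁, cos δ − sin φ₁ sin φ₂) = atan2(0.4029, 0.5552) = 35.968°.
λ₂ = -10.692° + 35.968° = 25.28°.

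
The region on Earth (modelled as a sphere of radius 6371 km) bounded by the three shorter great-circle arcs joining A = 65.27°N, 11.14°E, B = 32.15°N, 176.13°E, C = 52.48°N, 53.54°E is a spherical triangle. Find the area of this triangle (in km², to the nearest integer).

15113814 km²

Side lengths (central angles): a = 1.4260, b = 0.4310, c = 1.4291 rad; semiperimeter s = 1.6430.
By l'Huilier's theorem, tan(E/4) = √[tan(s/2) tan((s−a)/2) tan((s−b)/2) tan((s−c)/2)], giving spherical excess E = 0.3724 rad.
Area = E·R² = 0.3724 × (6371)² ≈ 15113814 km².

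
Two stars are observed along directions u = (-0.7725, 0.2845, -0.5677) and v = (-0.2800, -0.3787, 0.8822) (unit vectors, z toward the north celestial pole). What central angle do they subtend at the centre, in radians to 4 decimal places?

u·v = -0.3923; |u| = 1.0000, |v| = 1.0000.
cos θ = (u·v)/(|u||v|) = -0.3923, so θ = 1.9739 rad.

1.9739 rad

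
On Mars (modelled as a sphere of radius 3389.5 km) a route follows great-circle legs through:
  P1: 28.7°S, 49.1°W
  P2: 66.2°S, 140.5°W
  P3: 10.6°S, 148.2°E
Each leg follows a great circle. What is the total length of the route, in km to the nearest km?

8122 km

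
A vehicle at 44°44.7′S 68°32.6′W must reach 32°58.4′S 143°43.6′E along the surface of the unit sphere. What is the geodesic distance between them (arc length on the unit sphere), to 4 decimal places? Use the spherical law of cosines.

1.6918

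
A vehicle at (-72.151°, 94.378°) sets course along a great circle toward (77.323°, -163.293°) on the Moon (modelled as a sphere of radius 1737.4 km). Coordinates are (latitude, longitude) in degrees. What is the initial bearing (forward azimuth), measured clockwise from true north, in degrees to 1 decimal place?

With φ₁ = -1.2593, φ₂ = 1.3495, Δλ = 1.7860 rad, the forward-azimuth formula gives
θ = atan2( sin Δλ cos φ₂ , cos φ₁ sin φ₂ − sin φ₁ cos φ₂ cos Δλ ) = atan2(0.2144, 0.2544) = 40.12°.
So the initial bearing is 40.1°.

40.1°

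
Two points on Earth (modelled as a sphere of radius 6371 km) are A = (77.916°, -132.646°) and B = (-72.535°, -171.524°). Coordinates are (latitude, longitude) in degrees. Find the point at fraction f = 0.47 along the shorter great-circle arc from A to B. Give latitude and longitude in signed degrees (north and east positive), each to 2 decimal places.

Central angle δ = 2.6548 rad. Interpolating on the sphere with fraction f = 0.47:
P = [sin((1−f)δ)·A + sin(fδ)·B] / sin δ = 2.1092·A + 2.0272·B in Cartesian coordinates,
giving P = (-0.9009, -0.4145, 0.1287), i.e. latitude 7.39°, longitude -155.30°.

7.39°, -155.30°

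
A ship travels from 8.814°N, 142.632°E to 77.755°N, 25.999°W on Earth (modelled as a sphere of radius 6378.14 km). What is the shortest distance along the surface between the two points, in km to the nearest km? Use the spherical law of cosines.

With latitudes φ₁ = 8.814°, φ₂ = 77.755° and longitude difference Δλ = -168.631°:
cos c = sin φ₁ sin φ₂ + cos φ₁ cos φ₂ cos Δλ = (0.1532)(0.9772) + (0.9882)(0.2121)(-0.9804) = -0.05573,
so c = arccos(-0.05573) = 1.62656 rad.
Distance = R·c = 6378.14 × 1.6266 ≈ 10374 km.

10374 km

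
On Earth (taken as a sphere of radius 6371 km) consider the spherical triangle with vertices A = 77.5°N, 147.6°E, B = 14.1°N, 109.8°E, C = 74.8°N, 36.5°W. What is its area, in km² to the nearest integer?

9188247 km²

Side lengths (central angles): a = 1.5473, b = 0.4831, c = 1.1552 rad; semiperimeter s = 1.5928.
By l'Huilier's theorem, tan(E/4) = √[tan(s/2) tan((s−a)/2) tan((s−b)/2) tan((s−c)/2)], giving spherical excess E = 0.2264 rad.
Area = E·R² = 0.2264 × (6371)² ≈ 9188247 km².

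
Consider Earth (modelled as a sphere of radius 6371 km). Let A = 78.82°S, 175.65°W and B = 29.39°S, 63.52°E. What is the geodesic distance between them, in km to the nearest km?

Let φ₁ = -1.3757 rad, φ₂ = -0.5130 rad, and Δλ = -2.1089 rad.
cos c = sin φ₁ sin φ₂ + cos φ₁ cos φ₂ cos Δλ = (-0.9810)(-0.4908) + (0.1939)(0.8713)(-0.5125) = 0.39486,
so c = arccos(0.39486) = 1.16488 rad.
Distance = R·c = 6371 × 1.1649 ≈ 7421 km.

7421 km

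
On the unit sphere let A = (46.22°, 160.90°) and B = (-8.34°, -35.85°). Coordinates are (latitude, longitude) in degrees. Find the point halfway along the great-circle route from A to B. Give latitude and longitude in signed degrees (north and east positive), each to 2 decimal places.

56.43°, -67.23°

The central angle between A and B is δ = 2.4345 rad.
With f = 0.5, the slerp weights are sin((1−f)δ)/sin δ = 1.4441 and sin(fδ)/sin δ = 1.4441.
Weighted sum of the unit vectors: (1.4441)·(-0.6538,0.2264,0.7220) + (1.4441)·(0.8020,-0.5795,-0.1450) = (0.2140, -0.5099, 0.8332).
Converting back: φ = atan2(z, √(x²+y²)) = 56.43°, λ = atan2(y, x) = -67.23°.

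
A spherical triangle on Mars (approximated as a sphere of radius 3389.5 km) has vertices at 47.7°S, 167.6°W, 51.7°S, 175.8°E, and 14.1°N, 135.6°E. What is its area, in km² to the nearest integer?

1614490 km²

Side lengths (central angles): a = 1.2995, b = 1.3926, c = 0.1994 rad; semiperimeter s = 1.4458.
By l'Huilier's theorem, tan(E/4) = √[tan(s/2) tan((s−a)/2) tan((s−b)/2) tan((s−c)/2)], giving spherical excess E = 0.1405 rad.
Area = E·R² = 0.1405 × (3389.5)² ≈ 1614490 km².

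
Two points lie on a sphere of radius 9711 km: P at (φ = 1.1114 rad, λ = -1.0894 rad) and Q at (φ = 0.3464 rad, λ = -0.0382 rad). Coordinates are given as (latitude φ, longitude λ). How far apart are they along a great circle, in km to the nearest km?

Let φ₁ = 1.1114 rad, φ₂ = 0.3464 rad, and Δλ = 1.0512 rad.
cos c = sin φ₁ sin φ₂ + cos φ₁ cos φ₂ cos Δλ = (0.8963)(0.3395) + (0.4434)(0.9406)(0.4965) = 0.51140,
so c = arccos(0.51140) = 1.03398 rad.
Distance = R·c = 9711 × 1.0340 ≈ 10041 km.

10041 km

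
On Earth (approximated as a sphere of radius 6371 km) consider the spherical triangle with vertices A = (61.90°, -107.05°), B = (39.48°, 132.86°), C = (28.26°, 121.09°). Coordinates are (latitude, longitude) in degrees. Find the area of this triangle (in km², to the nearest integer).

2442125 km²

Side lengths (central angles): a = 0.2592, b = 1.4295, c = 1.1825 rad; semiperimeter s = 1.4356.
By l'Huilier's theorem, tan(E/4) = √[tan(s/2) tan((s−a)/2) tan((s−b)/2) tan((s−c)/2)], giving spherical excess E = 0.0602 rad.
Area = E·R² = 0.0602 × (6371)² ≈ 2442125 km².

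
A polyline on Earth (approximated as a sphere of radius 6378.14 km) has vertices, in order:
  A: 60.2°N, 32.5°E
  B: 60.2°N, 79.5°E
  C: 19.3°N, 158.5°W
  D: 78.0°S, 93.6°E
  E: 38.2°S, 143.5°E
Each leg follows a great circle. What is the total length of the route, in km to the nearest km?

29831 km

Leg A→B: central angle 0.3990 rad, distance 2544.7 km.
Leg B→C: central angle 1.5325 rad, distance 9774.7 km.
Leg C→D: central angle 1.9645 rad, distance 12529.8 km.
Leg D→E: central angle 0.7811 rad, distance 4982.0 km.
Total: 2544.7 + 9774.7 + 12529.8 + 4982.0 ≈ 29831 km.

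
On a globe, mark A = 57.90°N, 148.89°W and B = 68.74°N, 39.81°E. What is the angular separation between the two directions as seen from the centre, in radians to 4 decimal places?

Let φ₁ = 1.0105 rad, φ₂ = 1.1997 rad, and Δλ = -2.9897 rad.
cos c = sin φ₁ sin φ₂ + cos φ₁ cos φ₂ cos Δλ = (0.8471)(0.9319) + (0.5314)(0.3626)(-0.9885) = 0.59900,
so c = arccos(0.59900) = 0.92854 rad.
So the angular separation is 0.9285 rad.

0.9285 rad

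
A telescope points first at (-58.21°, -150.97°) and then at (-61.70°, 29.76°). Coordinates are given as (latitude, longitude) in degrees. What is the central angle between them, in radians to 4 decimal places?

1.0487 rad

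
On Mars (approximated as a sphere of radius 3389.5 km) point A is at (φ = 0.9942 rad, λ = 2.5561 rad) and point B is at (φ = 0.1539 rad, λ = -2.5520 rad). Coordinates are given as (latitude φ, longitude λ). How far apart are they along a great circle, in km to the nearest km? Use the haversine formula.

4162 km

Let φ₁ = 0.9942 rad, φ₂ = 0.1539 rad, and Δλ = 1.1751 rad.
Haversine: a = sin²(Δφ/2) + cos φ₁ cos φ₂ sin²(Δλ/2) = 0.1664 + (0.5452)(0.9882)(0.3073) = 0.33191.
Central angle c = 2·arcsin(√a) = 1.22795 rad.
Distance = R·c = 3389.5 × 1.2279 ≈ 4162 km.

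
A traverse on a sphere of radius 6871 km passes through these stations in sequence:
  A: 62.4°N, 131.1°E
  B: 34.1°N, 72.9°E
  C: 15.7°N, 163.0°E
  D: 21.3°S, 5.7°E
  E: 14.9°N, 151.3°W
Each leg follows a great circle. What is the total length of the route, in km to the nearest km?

Leg A→B: central angle 0.7968 rad, distance 5474.8 km.
Leg B→C: central angle 1.4199 rad, distance 9756.2 km.
Leg C→D: central angle 2.7538 rad, distance 18921.4 km.
Leg D→E: central angle 2.7445 rad, distance 18857.5 km.
Total: 5474.8 + 9756.2 + 18921.4 + 18857.5 ≈ 53010 km.

53010 km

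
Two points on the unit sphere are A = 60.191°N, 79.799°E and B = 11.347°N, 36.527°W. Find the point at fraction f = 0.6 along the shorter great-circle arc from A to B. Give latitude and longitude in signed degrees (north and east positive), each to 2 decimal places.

43.29°, -14.87°

Central angle δ = 1.6162 rad. Interpolating on the sphere with fraction f = 0.6:
P = [sin((1−f)δ)·A + sin(fδ)·B] / sin δ = 0.6030·A + 0.8256·B in Cartesian coordinates,
giving P = (0.7035, -0.1868, 0.6857), i.e. latitude 43.29°, longitude -14.87°.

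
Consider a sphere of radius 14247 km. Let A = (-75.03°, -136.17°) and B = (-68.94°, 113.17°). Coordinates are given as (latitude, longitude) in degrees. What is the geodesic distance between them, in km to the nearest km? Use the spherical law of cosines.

Let φ₁ = -1.3095 rad, φ₂ = -1.2032 rad, and Δλ = -1.9314 rad.
cos c = sin φ₁ sin φ₂ + cos φ₁ cos φ₂ cos Δλ = (-0.9661)(-0.9332) + (0.2583)(0.3593)(-0.3528) = 0.86878,
so c = arccos(0.86878) = 0.51806 rad.
Distance = R·c = 14247 × 0.5181 ≈ 7381 km.

7381 km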